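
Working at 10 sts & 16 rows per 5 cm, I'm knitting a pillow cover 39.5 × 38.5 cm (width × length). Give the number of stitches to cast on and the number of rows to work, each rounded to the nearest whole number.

Cast on 79 stitches and work 123 rows.

Stitch gauge = 10/5 = 2 sts/cm; 39.5 × 2 = 79.00 → 79 sts.
Row gauge = 16/5 = 3.2 rows/cm; 38.5 × 3.2 = 123.20 → 123 rows.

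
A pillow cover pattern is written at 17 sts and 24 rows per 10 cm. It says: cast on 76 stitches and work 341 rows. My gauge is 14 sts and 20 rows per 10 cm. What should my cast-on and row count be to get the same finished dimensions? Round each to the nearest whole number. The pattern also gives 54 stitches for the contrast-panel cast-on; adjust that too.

Cast on 63 stitches; work 284 rows; contrast-panel cast-on 44 stitches.

Stitches: 76 × 14/17 = 62.59 → 63.
Rows: 341 × 20/24 = 284.17 → 284.
contrast-panel cast-on: 54 × 14/17 = 44.47 → 44.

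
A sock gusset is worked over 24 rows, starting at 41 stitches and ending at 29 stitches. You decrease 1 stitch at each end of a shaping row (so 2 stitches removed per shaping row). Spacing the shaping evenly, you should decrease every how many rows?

Decrease every 4th row.

Stitches to remove: |29 − 41| = 12.
Shaping rows needed: 12 / 2 = 6.
24 rows / 6 = every 4 rows.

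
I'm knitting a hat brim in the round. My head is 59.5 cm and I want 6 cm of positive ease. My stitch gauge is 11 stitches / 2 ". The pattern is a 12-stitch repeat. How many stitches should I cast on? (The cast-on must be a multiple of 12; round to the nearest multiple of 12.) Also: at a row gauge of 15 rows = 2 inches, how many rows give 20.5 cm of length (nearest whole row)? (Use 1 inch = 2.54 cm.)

Cast on 144 stitches; work 61 rows.

Finished = 59.5 + 6 = 65.5 cm.
65.5 cm × 1/2.54 = 25.79 inches.
11/2 = 5.5 sts per in; 25.79 × 5.5 = 141.83 sts.
Nearest multiple of 12 → 144.
20.5 cm = 8.07 inches; × 7.5 = 60.53 → 61 rows.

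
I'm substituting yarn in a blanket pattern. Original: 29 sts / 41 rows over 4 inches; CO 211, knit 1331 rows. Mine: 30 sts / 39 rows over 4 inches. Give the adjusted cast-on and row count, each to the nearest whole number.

Stitches: 211 × 30/29 = 218.28 → 218.
Rows: 1331 × 39/41 = 1266.07 → 1266.

Cast on 218 stitches; work 1266 rows.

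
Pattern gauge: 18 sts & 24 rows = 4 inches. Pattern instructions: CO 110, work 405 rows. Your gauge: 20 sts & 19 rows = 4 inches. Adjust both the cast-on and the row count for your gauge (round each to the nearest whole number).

Cast on 122 stitches; work 321 rows.

Stitches: 110 × 20/18 = 122.22 → 122.
Rows: 405 × 19/24 = 320.62 → 321.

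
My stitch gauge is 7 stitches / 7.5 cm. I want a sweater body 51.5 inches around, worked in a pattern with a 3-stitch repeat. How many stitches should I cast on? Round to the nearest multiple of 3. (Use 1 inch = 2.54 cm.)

Cast on 123 stitches.

51.5 in = 51.5 × 2.54 = 130.81 cm.
7 / 7.5 = 0.933 sts/cm.
130.81 × 0.933 = 122.09 sts.
→ 123.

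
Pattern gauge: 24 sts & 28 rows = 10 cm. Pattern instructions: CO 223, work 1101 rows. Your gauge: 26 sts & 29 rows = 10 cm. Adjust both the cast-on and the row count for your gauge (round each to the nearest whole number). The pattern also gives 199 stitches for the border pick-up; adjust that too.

Stitches: 223 × 26/24 = 241.58 → 242.
Rows: 1101 × 29/28 = 1140.32 → 1140.
border pick-up: 199 × 26/24 = 215.58 → 216.

Cast on 242 stitches; work 1140 rows; border pick-up 216 stitches.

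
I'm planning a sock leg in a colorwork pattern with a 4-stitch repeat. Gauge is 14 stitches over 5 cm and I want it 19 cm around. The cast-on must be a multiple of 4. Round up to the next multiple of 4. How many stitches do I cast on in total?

14 / 5 = 2.8 sts per cm.
19 × 2.8 = 53.20 sts.
Next multiple of 4: 56.

CO 56 sts.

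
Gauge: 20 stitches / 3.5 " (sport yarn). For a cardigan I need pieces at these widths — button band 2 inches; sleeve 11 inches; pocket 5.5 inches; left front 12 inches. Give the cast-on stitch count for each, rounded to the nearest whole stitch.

button band 11; sleeve 63; pocket 31; left front 69.

Rate = 20/3.5 = 5.714 sts per in.
button band: 2 × 5.714 = 11.43 → 11.
sleeve: 11 × 5.714 = 62.86 → 63.
pocket: 5.5 × 5.714 = 31.43 → 31.
left front: 12 × 5.714 = 68.57 → 69.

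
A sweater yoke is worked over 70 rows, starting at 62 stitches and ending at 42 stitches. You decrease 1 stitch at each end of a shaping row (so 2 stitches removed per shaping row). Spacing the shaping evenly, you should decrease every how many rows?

Stitches to remove: |42 − 62| = 20.
Shaping rows needed: 20 / 2 = 10.
70 rows / 10 = every 7 rows.

Decrease every 7th row.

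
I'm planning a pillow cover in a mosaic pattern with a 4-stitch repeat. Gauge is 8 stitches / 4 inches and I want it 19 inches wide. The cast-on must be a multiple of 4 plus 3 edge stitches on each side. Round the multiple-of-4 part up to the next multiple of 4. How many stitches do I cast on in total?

8 / 4 = 2 sts per inch.
19 × 2 = 38.00 sts.
Less 6 edge sts → 32.00 for the repeat.
Next multiple of 4: 32.
Add back 6 edge sts → 38.

CO 38 sts.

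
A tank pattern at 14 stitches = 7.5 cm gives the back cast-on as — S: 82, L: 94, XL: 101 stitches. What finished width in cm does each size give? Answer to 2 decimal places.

14/7.5 = 1.867 sts per cm.
S: 82 / 1.867 = 43.929 → 43.93 cm.
L: 94 / 1.867 = 50.357 → 50.36 cm.
XL: 101 / 1.867 = 54.107 → 54.11 cm.

S 43.93 cm; L 50.36 cm; XL 54.11 cm.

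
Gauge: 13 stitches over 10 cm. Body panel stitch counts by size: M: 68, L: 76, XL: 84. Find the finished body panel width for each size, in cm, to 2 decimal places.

13/10 = 1.3 sts per cm.
M: 68 / 1.3 = 52.308 → 52.31 cm.
L: 76 / 1.3 = 58.462 → 58.46 cm.
XL: 84 / 1.3 = 64.615 → 64.62 cm.

M 52.31 cm; L 58.46 cm; XL 64.62 cm.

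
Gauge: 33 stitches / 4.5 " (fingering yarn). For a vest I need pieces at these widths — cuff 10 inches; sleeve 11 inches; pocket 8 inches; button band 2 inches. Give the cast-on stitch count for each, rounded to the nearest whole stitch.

cuff 73; sleeve 81; pocket 59; button band 15.

Rate = 33/4.5 = 7.333 sts per in.
cuff: 10 × 7.333 = 73.33 → 73.
sleeve: 11 × 7.333 = 80.67 → 81.
pocket: 8 × 7.333 = 58.67 → 59.
button band: 2 × 7.333 = 14.67 → 15.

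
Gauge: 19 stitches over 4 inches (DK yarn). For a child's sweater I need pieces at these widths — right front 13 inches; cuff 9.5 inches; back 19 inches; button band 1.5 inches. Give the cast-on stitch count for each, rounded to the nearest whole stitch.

Rate = 19/4 = 4.75 sts per in.
right front: 13 × 4.75 = 61.75 → 62.
cuff: 9.5 × 4.75 = 45.12 → 45.
back: 19 × 4.75 = 90.25 → 90.
button band: 1.5 × 4.75 = 7.12 → 7.

right front 62; cuff 45; back 90; button band 7.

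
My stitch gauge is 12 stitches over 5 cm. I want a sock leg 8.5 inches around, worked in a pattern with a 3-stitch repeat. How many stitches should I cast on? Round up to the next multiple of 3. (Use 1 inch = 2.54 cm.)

8.5 in = 8.5 × 2.54 = 21.59 cm.
12 / 5 = 2.4 sts/cm.
21.59 × 2.4 = 51.82 sts.
→ 54.

Cast on 54 stitches.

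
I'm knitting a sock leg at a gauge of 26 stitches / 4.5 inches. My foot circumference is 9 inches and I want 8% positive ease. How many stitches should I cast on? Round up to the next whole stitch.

Cast on 57 stitches.

Finished = 9 × 1.08 = 9.72 in.
26 / 4.5 = 5.778 sts per inch.
9.72 × 5.778 = 56.16 sts.
→ 57 sts.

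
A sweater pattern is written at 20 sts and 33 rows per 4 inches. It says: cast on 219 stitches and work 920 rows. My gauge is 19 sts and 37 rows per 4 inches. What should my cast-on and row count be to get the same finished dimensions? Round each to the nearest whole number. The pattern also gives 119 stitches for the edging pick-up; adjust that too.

Cast on 208 stitches; work 1032 rows; edging pick-up 113 stitches.

Stitches: 219 × 19/20 = 208.05 → 208.
Rows: 920 × 37/33 = 1031.52 → 1032.
edging pick-up: 119 × 19/20 = 113.05 → 113.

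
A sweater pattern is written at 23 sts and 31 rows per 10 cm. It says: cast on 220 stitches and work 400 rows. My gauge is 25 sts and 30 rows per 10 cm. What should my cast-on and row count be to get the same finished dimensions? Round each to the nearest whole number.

Cast on 239 stitches; work 387 rows.

Stitches: 220 × 25/23 = 239.13 → 239.
Rows: 400 × 30/31 = 387.10 → 387.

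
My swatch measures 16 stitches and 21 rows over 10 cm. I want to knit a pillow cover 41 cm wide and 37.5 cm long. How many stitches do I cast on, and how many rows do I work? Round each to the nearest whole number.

Cast on 66 stitches and work 79 rows.

Stitch gauge = 16/10 = 1.6 sts/cm; 41 × 1.6 = 65.60 → 66 sts.
Row gauge = 21/10 = 2.1 rows/cm; 37.5 × 2.1 = 78.75 → 79 rows.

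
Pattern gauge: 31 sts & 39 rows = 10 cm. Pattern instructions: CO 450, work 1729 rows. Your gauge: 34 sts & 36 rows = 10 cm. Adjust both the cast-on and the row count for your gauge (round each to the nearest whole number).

Stitches: 450 × 34/31 = 493.55 → 494.
Rows: 1729 × 36/39 = 1596.00 → 1596.

Cast on 494 stitches; work 1596 rows.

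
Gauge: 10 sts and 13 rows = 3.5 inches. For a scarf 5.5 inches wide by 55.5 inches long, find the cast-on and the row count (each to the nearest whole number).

Cast on 16 stitches and work 206 rows.

Stitch gauge = 10/3.5 = 2.857 sts/in; 5.5 × 2.857 = 15.71 → 16 sts.
Row gauge = 13/3.5 = 3.714 rows/in; 55.5 × 3.714 = 206.14 → 206 rows.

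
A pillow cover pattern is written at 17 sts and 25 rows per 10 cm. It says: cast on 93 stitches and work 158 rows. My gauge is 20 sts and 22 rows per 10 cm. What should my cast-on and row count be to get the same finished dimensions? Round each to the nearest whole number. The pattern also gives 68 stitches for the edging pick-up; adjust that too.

Stitches: 93 × 20/17 = 109.41 → 109.
Rows: 158 × 22/25 = 139.04 → 139.
edging pick-up: 68 × 20/17 = 80.00 → 80.

Cast on 109 stitches; work 139 rows; edging pick-up 80 stitches.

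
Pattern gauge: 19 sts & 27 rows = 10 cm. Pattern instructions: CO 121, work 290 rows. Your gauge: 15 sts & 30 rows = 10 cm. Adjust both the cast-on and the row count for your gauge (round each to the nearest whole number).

Stitches: 121 × 15/19 = 95.53 → 96.
Rows: 290 × 30/27 = 322.22 → 322.

Cast on 96 stitches; work 322 rows.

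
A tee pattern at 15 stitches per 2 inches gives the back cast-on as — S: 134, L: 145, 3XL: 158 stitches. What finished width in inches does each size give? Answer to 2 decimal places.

15/2 = 7.5 sts per in.
S: 134 / 7.5 = 17.867 → 17.87 in.
L: 145 / 7.5 = 19.333 → 19.33 in.
3XL: 158 / 7.5 = 21.067 → 21.07 in.

S 17.87 inches; L 19.33 inches; 3XL 21.07 inches.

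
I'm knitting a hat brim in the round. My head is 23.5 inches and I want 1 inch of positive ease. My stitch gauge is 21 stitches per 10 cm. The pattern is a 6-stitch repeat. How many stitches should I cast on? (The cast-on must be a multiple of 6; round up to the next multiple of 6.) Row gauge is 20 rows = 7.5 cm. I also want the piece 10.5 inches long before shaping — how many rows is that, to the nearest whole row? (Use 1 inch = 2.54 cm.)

Cast on 132 stitches; work 71 rows.

Finished = 23.5 + 1 = 24.5 inches.
24.5 inches × 2.54 = 62.23 cm.
21/10 = 2.1 sts per cm; 62.23 × 2.1 = 130.68 sts.
Next multiple of 6 → 132.
10.5 inches = 26.67 cm; × 2.667 = 71.12 → 71 rows.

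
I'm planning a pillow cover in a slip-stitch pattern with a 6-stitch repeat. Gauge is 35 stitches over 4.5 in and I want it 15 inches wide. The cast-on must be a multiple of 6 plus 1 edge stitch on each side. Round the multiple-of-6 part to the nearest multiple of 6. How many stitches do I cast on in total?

35 / 4.5 = 7.778 sts per inch.
15 × 7.778 = 116.67 sts.
Less 2 edge sts → 114.67 for the repeat.
Nearest multiple of 6: 114.
Add back 2 edge sts → 116.

116 stitches.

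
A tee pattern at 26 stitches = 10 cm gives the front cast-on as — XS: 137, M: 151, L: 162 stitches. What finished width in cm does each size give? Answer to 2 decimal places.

XS 52.69 cm; M 58.08 cm; L 62.31 cm.

26/10 = 2.6 sts per cm.
XS: 137 / 2.6 = 52.692 → 52.69 cm.
M: 151 / 2.6 = 58.077 → 58.08 cm.
L: 162 / 2.6 = 62.308 → 62.31 cm.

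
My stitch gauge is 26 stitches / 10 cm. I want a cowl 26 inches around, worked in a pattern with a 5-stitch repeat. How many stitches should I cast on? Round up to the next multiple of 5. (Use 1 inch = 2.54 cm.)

26 in = 26 × 2.54 = 66.04 cm.
26 / 10 = 2.6 sts/cm.
66.04 × 2.6 = 171.70 sts.
→ 175.

CO 175 sts.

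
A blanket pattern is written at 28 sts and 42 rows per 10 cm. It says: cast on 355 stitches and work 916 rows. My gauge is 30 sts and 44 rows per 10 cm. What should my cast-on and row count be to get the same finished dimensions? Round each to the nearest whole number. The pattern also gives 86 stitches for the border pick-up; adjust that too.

Stitches: 355 × 30/28 = 380.36 → 380.
Rows: 916 × 44/42 = 959.62 → 960.
border pick-up: 86 × 30/28 = 92.14 → 92.

Cast on 380 stitches; work 960 rows; border pick-up 92 stitches.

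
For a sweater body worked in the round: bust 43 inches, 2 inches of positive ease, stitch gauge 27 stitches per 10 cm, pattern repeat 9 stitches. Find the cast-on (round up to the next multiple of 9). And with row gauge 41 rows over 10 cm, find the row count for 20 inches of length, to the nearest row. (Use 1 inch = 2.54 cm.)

Cast on 315 stitches; work 208 rows.

Finished = 43 + 2 = 45 inches.
45 inches × 2.54 = 114.30 cm.
27/10 = 2.7 sts per cm; 114.30 × 2.7 = 308.61 sts.
Next multiple of 9 → 315.
20 inches = 50.80 cm; × 4.1 = 208.28 → 208 rows.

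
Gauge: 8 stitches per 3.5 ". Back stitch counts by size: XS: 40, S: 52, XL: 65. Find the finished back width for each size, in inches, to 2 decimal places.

XS 17.50 inches; S 22.75 inches; XL 28.44 inches.

8/3.5 = 2.286 sts per in.
XS: 40 / 2.286 = 17.500 → 17.50 in.
S: 52 / 2.286 = 22.750 → 22.75 in.
XL: 65 / 2.286 = 28.438 → 28.44 in.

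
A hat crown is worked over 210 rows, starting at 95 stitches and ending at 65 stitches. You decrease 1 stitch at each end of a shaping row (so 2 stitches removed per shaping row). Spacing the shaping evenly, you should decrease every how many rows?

Stitches to remove: |65 − 95| = 30.
Shaping rows needed: 30 / 2 = 15.
210 rows / 15 = every 14 rows.

Decrease every 14th row.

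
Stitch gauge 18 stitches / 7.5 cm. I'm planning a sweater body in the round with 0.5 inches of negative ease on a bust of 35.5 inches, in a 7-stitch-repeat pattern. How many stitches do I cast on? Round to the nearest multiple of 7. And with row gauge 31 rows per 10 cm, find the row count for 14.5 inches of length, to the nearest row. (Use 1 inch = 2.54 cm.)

Cast on 210 stitches; work 114 rows.

Finished = 35.5 − 0.5 = 35 inches.
35 inches × 2.54 = 88.90 cm.
18/7.5 = 2.4 sts per cm; 88.90 × 2.4 = 213.36 sts.
Nearest multiple of 7 → 210.
14.5 inches = 36.83 cm; × 3.1 = 114.17 → 114 rows.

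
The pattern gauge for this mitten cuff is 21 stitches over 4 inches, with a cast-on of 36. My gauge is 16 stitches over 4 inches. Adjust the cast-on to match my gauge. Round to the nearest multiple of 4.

Cast on 28 stitches.

Scale factor = 16 / 21 = 0.762.
36 × 16 / 21 = 27.43 sts.
→ 28 sts.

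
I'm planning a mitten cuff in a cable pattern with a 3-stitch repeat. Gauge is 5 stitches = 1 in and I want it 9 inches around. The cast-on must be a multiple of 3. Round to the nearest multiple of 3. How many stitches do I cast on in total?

5 / 1 = 5 sts per inch.
9 × 5 = 45.00 sts.
Nearest multiple of 3: 45.

Cast on 45 stitches.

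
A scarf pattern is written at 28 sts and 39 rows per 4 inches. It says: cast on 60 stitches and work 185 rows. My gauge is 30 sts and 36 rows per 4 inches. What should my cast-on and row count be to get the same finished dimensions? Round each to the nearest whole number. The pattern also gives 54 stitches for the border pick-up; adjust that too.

Cast on 64 stitches; work 171 rows; border pick-up 58 stitches.

Stitches: 60 × 30/28 = 64.29 → 64.
Rows: 185 × 36/39 = 170.77 → 171.
border pick-up: 54 × 30/28 = 57.86 → 58.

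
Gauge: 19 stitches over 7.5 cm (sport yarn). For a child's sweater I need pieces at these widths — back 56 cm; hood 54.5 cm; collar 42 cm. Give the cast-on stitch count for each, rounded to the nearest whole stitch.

Rate = 19/7.5 = 2.533 sts per cm.
back: 56 × 2.533 = 141.87 → 142.
hood: 54.5 × 2.533 = 138.07 → 138.
collar: 42 × 2.533 = 106.40 → 106.

back 142; hood 138; collar 106.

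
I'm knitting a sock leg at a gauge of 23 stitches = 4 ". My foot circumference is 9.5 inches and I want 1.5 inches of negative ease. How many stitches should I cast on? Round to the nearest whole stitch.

Cast on 46 stitches.

Finished = 9.5 − 1.5 = 8 in.
23 / 4 = 5.75 sts per inch.
8.00 × 5.75 = 46.00 sts.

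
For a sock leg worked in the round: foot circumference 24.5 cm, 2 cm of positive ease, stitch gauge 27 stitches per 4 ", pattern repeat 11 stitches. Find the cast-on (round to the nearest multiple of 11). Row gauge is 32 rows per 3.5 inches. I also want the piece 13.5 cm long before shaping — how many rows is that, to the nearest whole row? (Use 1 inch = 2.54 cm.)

Cast on 66 stitches; work 49 rows.

Finished = 24.5 + 2 = 26.5 cm.
26.5 cm × 1/2.54 = 10.43 inches.
27/4 = 6.75 sts per in; 10.43 × 6.75 = 70.42 sts.
Nearest multiple of 11 → 66.
13.5 cm = 5.31 inches; × 9.143 = 48.59 → 49 rows.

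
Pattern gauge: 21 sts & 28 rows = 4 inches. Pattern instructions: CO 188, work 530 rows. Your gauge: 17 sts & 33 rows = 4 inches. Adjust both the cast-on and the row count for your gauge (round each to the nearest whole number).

Cast on 152 stitches; work 625 rows.

Stitches: 188 × 17/21 = 152.19 → 152.
Rows: 530 × 33/28 = 624.64 → 625.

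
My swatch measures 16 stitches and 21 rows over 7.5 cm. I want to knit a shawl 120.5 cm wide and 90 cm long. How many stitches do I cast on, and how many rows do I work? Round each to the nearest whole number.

Stitch gauge = 16/7.5 = 2.133 sts/cm; 120.5 × 2.133 = 257.07 → 257 sts.
Row gauge = 21/7.5 = 2.8 rows/cm; 90 × 2.8 = 252.00 → 252 rows.

Cast on 257 stitches and work 252 rows.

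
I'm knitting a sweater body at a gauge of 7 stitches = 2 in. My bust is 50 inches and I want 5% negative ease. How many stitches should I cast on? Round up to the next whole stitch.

Finished = 50 × 0.95 = 47.50 in.
7 / 2 = 3.5 sts per inch.
47.50 × 3.5 = 166.25 sts.
→ 167 sts.

Cast on 167 stitches.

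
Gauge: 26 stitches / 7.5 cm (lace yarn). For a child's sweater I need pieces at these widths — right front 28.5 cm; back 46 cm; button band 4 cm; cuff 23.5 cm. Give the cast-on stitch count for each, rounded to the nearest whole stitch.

Rate = 26/7.5 = 3.467 sts per cm.
right front: 28.5 × 3.467 = 98.80 → 99.
back: 46 × 3.467 = 159.47 → 159.
button band: 4 × 3.467 = 13.87 → 14.
cuff: 23.5 × 3.467 = 81.47 → 81.

right front 99; back 159; button band 14; cuff 81.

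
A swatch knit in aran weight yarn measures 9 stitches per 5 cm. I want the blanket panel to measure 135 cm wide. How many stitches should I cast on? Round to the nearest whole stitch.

Cast on 243 stitches.

9 stitches / 5 cm = 1.8 stitches per cm.
135 × 1.8 = 243.00 stitches.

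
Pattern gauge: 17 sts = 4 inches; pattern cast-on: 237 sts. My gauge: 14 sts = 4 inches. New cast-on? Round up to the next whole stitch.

Scale factor = 14 / 17 = 0.824.
237 × 14 / 17 = 195.18 sts.
→ 196 sts.

Cast on 196 stitches.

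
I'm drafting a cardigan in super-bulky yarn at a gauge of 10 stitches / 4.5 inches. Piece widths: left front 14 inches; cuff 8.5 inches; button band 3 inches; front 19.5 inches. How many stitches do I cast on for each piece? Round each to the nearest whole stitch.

left front 31; cuff 19; button band 7; front 43.

Rate = 10/4.5 = 2.222 sts per in.
left front: 14 × 2.222 = 31.11 → 31.
cuff: 8.5 × 2.222 = 18.89 → 19.
button band: 3 × 2.222 = 6.67 → 7.
front: 19.5 × 2.222 = 43.33 → 43.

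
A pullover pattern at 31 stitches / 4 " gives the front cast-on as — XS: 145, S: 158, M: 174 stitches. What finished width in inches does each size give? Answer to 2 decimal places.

31/4 = 7.75 sts per in.
XS: 145 / 7.75 = 18.710 → 18.71 in.
S: 158 / 7.75 = 20.387 → 20.39 in.
M: 174 / 7.75 = 22.452 → 22.45 in.

XS 18.71 inches; S 20.39 inches; M 22.45 inches.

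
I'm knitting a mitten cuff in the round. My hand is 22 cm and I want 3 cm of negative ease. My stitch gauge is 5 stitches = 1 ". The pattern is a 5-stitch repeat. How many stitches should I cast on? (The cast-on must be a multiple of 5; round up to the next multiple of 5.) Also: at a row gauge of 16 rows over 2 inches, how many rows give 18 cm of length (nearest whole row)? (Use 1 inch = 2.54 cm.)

Finished = 22 − 3 = 19 cm.
19 cm × 1/2.54 = 7.48 inches.
5/1 = 5 sts per in; 7.48 × 5 = 37.40 sts.
Next multiple of 5 → 40.
18 cm = 7.09 inches; × 8 = 56.69 → 57 rows.

Cast on 40 stitches; work 57 rows.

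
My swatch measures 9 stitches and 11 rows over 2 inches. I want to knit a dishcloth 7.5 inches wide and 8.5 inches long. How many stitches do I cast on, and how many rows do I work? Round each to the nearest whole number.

Cast on 34 stitches and work 47 rows.

Stitch gauge = 9/2 = 4.5 sts/in; 7.5 × 4.5 = 33.75 → 34 sts.
Row gauge = 11/2 = 5.5 rows/in; 8.5 × 5.5 = 46.75 → 47 rows.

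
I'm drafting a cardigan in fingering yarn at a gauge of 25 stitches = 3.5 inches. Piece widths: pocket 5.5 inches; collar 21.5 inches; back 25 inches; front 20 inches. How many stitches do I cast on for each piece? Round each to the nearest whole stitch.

Rate = 25/3.5 = 7.143 sts per in.
pocket: 5.5 × 7.143 = 39.29 → 39.
collar: 21.5 × 7.143 = 153.57 → 154.
back: 25 × 7.143 = 178.57 → 179.
front: 20 × 7.143 = 142.86 → 143.

pocket 39; collar 154; back 179; front 143.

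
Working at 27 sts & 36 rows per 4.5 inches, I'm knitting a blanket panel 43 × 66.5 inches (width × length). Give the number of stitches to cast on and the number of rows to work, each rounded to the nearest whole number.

Stitch gauge = 27/4.5 = 6 sts/in; 43 × 6 = 258.00 → 258 sts.
Row gauge = 36/4.5 = 8 rows/in; 66.5 × 8 = 532.00 → 532 rows.

Cast on 258 stitches and work 532 rows.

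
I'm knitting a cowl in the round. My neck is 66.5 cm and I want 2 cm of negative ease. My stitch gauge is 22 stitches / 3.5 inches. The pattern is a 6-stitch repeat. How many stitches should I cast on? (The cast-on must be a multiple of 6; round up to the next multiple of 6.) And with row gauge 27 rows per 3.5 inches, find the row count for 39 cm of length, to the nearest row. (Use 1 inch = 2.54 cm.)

Cast on 162 stitches; work 118 rows.

Finished = 66.5 − 2 = 64.5 cm.
64.5 cm × 1/2.54 = 25.39 inches.
22/3.5 = 6.286 sts per in; 25.39 × 6.286 = 159.62 sts.
Next multiple of 6 → 162.
39 cm = 15.35 inches; × 7.714 = 118.45 → 118 rows.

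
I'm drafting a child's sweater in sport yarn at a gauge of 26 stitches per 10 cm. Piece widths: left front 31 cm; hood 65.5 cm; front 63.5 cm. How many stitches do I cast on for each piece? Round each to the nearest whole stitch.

Rate = 26/10 = 2.6 sts per cm.
left front: 31 × 2.6 = 80.60 → 81.
hood: 65.5 × 2.6 = 170.30 → 170.
front: 63.5 × 2.6 = 165.10 → 165.

left front 81; hood 170; front 165.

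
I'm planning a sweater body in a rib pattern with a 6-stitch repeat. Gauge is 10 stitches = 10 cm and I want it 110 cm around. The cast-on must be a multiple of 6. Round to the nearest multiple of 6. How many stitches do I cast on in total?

108 stitches.

10 / 10 = 1 sts per cm.
110 × 1 = 110.00 sts.
Nearest multiple of 6: 108.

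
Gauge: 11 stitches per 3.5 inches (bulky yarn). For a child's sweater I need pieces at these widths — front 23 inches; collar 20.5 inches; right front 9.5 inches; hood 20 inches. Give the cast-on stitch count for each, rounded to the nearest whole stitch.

Rate = 11/3.5 = 3.143 sts per in.
front: 23 × 3.143 = 72.29 → 72.
collar: 20.5 × 3.143 = 64.43 → 64.
right front: 9.5 × 3.143 = 29.86 → 30.
hood: 20 × 3.143 = 62.86 → 63.

front 72; collar 64; right front 30; hood 63.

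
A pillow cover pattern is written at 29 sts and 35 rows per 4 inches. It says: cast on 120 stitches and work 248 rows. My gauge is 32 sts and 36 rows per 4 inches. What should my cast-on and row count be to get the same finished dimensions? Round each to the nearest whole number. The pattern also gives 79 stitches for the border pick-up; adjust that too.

Stitches: 120 × 32/29 = 132.41 → 132.
Rows: 248 × 36/35 = 255.09 → 255.
border pick-up: 79 × 32/29 = 87.17 → 87.

Cast on 132 stitches; work 255 rows; border pick-up 87 stitches.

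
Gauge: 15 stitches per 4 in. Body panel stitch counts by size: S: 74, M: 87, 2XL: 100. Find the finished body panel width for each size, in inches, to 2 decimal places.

15/4 = 3.75 sts per in.
S: 74 / 3.75 = 19.733 → 19.73 in.
M: 87 / 3.75 = 23.200 → 23.20 in.
2XL: 100 / 3.75 = 26.667 → 26.67 in.

S 19.73 inches; M 23.20 inches; 2XL 26.67 inches.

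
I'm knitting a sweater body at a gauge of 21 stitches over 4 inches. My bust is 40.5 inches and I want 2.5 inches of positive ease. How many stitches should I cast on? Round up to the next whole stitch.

226 stitches.

Finished = 40.5 + 2.5 = 43 in.
21 / 4 = 5.25 sts per inch.
43.00 × 5.25 = 225.75 sts.
→ 226 sts.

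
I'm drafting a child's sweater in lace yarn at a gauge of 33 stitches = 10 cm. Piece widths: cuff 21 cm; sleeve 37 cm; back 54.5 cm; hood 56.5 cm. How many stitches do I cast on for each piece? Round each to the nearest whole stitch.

cuff 69; sleeve 122; back 180; hood 186.

Rate = 33/10 = 3.3 sts per cm.
cuff: 21 × 3.3 = 69.30 → 69.
sleeve: 37 × 3.3 = 122.10 → 122.
back: 54.5 × 3.3 = 179.85 → 180.
hood: 56.5 × 3.3 = 186.45 → 186.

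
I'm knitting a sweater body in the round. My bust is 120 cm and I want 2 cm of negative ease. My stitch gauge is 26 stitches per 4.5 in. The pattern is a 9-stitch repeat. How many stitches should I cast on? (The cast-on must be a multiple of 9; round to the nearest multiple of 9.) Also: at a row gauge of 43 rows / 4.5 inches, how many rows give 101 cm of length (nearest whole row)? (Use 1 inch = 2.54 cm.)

Cast on 270 stitches; work 380 rows.

Finished = 120 − 2 = 118 cm.
118 cm × 1/2.54 = 46.46 inches.
26/4.5 = 5.778 sts per in; 46.46 × 5.778 = 268.42 sts.
Nearest multiple of 9 → 270.
101 cm = 39.76 inches; × 9.556 = 379.97 → 380 rows.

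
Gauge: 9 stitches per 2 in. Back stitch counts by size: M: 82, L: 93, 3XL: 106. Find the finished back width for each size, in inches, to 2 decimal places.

M 18.22 inches; L 20.67 inches; 3XL 23.56 inches.

9/2 = 4.5 sts per in.
M: 82 / 4.5 = 18.222 → 18.22 in.
L: 93 / 4.5 = 20.667 → 20.67 in.
3XL: 106 / 4.5 = 23.556 → 23.56 in.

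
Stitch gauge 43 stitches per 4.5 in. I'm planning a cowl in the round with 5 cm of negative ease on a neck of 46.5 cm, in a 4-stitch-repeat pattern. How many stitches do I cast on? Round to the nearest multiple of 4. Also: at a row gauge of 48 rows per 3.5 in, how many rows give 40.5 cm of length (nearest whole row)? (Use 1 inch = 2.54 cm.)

Cast on 156 stitches; work 219 rows.

Finished = 46.5 − 5 = 41.5 cm.
41.5 cm × 1/2.54 = 16.34 inches.
43/4.5 = 9.556 sts per in; 16.34 × 9.556 = 156.12 sts.
Nearest multiple of 4 → 156.
40.5 cm = 15.94 inches; × 13.714 = 218.67 → 219 rows.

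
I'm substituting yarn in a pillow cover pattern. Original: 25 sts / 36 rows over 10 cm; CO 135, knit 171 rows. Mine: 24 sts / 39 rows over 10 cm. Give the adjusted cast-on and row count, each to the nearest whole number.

Cast on 130 stitches; work 185 rows.

Stitches: 135 × 24/25 = 129.60 → 130.
Rows: 171 × 39/36 = 185.25 → 185.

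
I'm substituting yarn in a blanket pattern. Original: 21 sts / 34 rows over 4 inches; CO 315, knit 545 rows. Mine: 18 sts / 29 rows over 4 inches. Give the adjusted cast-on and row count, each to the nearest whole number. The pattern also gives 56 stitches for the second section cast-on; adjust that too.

Cast on 270 stitches; work 465 rows; second section cast-on 48 stitches.

Stitches: 315 × 18/21 = 270.00 → 270.
Rows: 545 × 29/34 = 464.85 → 465.
second section cast-on: 56 × 18/21 = 48.00 → 48.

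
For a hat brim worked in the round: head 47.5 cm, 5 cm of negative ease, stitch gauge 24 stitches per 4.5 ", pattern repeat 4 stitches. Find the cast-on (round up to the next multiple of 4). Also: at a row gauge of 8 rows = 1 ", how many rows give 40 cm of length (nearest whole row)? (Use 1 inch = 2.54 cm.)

Finished = 47.5 − 5 = 42.5 cm.
42.5 cm × 1/2.54 = 16.73 inches.
24/4.5 = 5.333 sts per in; 16.73 × 5.333 = 89.24 sts.
Next multiple of 4 → 92.
40 cm = 15.75 inches; × 8 = 125.98 → 126 rows.

Cast on 92 stitches; work 126 rows.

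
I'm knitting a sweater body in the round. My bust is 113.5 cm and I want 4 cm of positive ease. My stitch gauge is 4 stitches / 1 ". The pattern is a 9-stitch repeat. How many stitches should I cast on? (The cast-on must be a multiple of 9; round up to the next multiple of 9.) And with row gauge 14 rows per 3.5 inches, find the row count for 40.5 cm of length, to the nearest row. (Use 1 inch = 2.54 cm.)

Cast on 189 stitches; work 64 rows.

Finished = 113.5 + 4 = 117.5 cm.
117.5 cm × 1/2.54 = 46.26 inches.
4/1 = 4 sts per in; 46.26 × 4 = 185.04 sts.
Next multiple of 9 → 189.
40.5 cm = 15.94 inches; × 4 = 63.78 → 64 rows.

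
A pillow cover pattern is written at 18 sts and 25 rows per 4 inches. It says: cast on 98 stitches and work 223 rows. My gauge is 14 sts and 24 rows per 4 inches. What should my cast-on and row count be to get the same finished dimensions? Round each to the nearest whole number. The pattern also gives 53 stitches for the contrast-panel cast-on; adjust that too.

Cast on 76 stitches; work 214 rows; contrast-panel cast-on 41 stitches.

Stitches: 98 × 14/18 = 76.22 → 76.
Rows: 223 × 24/25 = 214.08 → 214.
contrast-panel cast-on: 53 × 14/18 = 41.22 → 41.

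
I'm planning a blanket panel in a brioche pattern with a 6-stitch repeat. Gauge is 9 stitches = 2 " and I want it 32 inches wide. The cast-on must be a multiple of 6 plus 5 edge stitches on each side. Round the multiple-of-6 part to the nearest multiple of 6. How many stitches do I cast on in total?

CO 142 sts.

9 / 2 = 4.5 sts per inch.
32 × 4.5 = 144.00 sts.
Less 10 edge sts → 134.00 for the repeat.
Nearest multiple of 6: 132.
Add back 10 edge sts → 142.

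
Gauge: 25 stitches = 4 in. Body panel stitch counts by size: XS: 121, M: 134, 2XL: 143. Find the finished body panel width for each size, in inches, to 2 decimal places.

25/4 = 6.25 sts per in.
XS: 121 / 6.25 = 19.360 → 19.36 in.
M: 134 / 6.25 = 21.440 → 21.44 in.
2XL: 143 / 6.25 = 22.880 → 22.88 in.

XS 19.36 inches; M 21.44 inches; 2XL 22.88 inches.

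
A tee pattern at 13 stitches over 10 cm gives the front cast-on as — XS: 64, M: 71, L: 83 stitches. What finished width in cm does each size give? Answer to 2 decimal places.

13/10 = 1.3 sts per cm.
XS: 64 / 1.3 = 49.231 → 49.23 cm.
M: 71 / 1.3 = 54.615 → 54.62 cm.
L: 83 / 1.3 = 63.846 → 63.85 cm.

XS 49.23 cm; M 54.62 cm; L 63.85 cm.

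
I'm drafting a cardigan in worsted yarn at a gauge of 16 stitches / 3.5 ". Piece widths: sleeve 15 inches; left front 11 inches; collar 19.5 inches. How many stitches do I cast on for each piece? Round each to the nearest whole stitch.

Rate = 16/3.5 = 4.571 sts per in.
sleeve: 15 × 4.571 = 68.57 → 69.
left front: 11 × 4.571 = 50.29 → 50.
collar: 19.5 × 4.571 = 89.14 → 89.

sleeve 69; left front 50; collar 89.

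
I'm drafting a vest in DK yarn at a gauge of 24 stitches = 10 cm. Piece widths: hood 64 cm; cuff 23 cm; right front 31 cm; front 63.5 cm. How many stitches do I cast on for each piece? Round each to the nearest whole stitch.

Rate = 24/10 = 2.4 sts per cm.
hood: 64 × 2.4 = 153.60 → 154.
cuff: 23 × 2.4 = 55.20 → 55.
right front: 31 × 2.4 = 74.40 → 74.
front: 63.5 × 2.4 = 152.40 → 152.

hood 154; cuff 55; right front 74; front 152.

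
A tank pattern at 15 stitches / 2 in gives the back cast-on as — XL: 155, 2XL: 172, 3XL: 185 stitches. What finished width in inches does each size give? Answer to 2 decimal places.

15/2 = 7.5 sts per in.
XL: 155 / 7.5 = 20.667 → 20.67 in.
2XL: 172 / 7.5 = 22.933 → 22.93 in.
3XL: 185 / 7.5 = 24.667 → 24.67 in.

XL 20.67 inches; 2XL 22.93 inches; 3XL 24.67 inches.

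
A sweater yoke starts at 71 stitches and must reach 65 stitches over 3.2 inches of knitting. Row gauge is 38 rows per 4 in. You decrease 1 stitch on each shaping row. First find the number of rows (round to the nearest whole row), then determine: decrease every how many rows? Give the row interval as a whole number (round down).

Rows = 3.2 × 9.5 = 30.4 → 30 rows.
Stitches to remove: 6 → 6 shaping rows (at 1 st each).
30 / 6 = 5.00 → every 5 rows.

Decrease every 5th row.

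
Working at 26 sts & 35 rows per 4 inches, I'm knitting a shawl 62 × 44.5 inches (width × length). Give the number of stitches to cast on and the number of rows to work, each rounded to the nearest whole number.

Stitch gauge = 26/4 = 6.5 sts/in; 62 × 6.5 = 403.00 → 403 sts.
Row gauge = 35/4 = 8.75 rows/in; 44.5 × 8.75 = 389.38 → 389 rows.

Cast on 403 stitches and work 389 rows.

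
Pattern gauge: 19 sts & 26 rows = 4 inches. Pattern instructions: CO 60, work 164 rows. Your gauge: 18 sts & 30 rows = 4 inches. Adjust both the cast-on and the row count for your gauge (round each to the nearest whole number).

Stitches: 60 × 18/19 = 56.84 → 57.
Rows: 164 × 30/26 = 189.23 → 189.

Cast on 57 stitches; work 189 rows.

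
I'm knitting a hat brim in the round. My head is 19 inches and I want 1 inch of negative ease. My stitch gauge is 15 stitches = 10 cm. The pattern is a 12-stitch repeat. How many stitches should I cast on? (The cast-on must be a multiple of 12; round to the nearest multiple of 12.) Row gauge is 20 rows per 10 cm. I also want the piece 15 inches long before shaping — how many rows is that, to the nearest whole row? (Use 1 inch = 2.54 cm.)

Finished = 19 − 1 = 18 inches.
18 inches × 2.54 = 45.72 cm.
15/10 = 1.5 sts per cm; 45.72 × 1.5 = 68.58 sts.
Nearest multiple of 12 → 72.
15 inches = 38.10 cm; × 2 = 76.20 → 76 rows.

Cast on 72 stitches; work 76 rows.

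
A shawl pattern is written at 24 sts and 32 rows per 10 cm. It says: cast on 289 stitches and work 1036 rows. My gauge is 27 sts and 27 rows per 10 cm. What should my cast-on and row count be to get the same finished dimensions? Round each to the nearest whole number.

Cast on 325 stitches; work 874 rows.

Stitches: 289 × 27/24 = 325.12 → 325.
Rows: 1036 × 27/32 = 874.12 → 874.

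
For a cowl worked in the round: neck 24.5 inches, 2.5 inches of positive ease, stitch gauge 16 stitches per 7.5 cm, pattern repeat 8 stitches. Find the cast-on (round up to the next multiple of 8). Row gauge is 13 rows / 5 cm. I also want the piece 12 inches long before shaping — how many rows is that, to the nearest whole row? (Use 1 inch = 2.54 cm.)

Finished = 24.5 + 2.5 = 27 inches.
27 inches × 2.54 = 68.58 cm.
16/7.5 = 2.133 sts per cm; 68.58 × 2.133 = 146.30 sts.
Next multiple of 8 → 152.
12 inches = 30.48 cm; × 2.6 = 79.25 → 79 rows.

Cast on 152 stitches; work 79 rows.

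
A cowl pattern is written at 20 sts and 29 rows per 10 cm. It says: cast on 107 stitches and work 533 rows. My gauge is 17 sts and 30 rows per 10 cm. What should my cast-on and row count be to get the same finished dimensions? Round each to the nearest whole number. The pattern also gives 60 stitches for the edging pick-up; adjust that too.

Cast on 91 stitches; work 551 rows; edging pick-up 51 stitches.

Stitches: 107 × 17/20 = 90.95 → 91.
Rows: 533 × 30/29 = 551.38 → 551.
edging pick-up: 60 × 17/20 = 51.00 → 51.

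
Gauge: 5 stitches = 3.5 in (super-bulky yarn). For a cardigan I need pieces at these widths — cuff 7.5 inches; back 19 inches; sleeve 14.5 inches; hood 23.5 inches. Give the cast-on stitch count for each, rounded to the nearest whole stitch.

Rate = 5/3.5 = 1.429 sts per in.
cuff: 7.5 × 1.429 = 10.71 → 11.
back: 19 × 1.429 = 27.14 → 27.
sleeve: 14.5 × 1.429 = 20.71 → 21.
hood: 23.5 × 1.429 = 33.57 → 34.

cuff 11; back 27; sleeve 21; hood 34.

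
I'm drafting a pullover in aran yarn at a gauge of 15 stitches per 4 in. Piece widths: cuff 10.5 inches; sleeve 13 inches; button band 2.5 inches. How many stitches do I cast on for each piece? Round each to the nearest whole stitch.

cuff 39; sleeve 49; button band 9.

Rate = 15/4 = 3.75 sts per in.
cuff: 10.5 × 3.75 = 39.38 → 39.
sleeve: 13 × 3.75 = 48.75 → 49.
button band: 2.5 × 3.75 = 9.38 → 9.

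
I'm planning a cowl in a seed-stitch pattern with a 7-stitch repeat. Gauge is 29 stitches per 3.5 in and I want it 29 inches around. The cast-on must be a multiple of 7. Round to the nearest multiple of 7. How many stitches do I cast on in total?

238 stitches.

29 / 3.5 = 8.286 sts per inch.
29 × 8.286 = 240.29 sts.
Nearest multiple of 7: 238.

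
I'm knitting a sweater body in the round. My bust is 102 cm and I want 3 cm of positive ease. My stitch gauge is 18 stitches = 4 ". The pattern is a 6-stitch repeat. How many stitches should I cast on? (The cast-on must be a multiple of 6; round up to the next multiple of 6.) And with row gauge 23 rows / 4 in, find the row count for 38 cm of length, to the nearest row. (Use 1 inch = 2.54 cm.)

Finished = 102 + 3 = 105 cm.
105 cm × 1/2.54 = 41.34 inches.
18/4 = 4.5 sts per in; 41.34 × 4.5 = 186.02 sts.
Next multiple of 6 → 192.
38 cm = 14.96 inches; × 5.75 = 86.02 → 86 rows.

Cast on 192 stitches; work 86 rows.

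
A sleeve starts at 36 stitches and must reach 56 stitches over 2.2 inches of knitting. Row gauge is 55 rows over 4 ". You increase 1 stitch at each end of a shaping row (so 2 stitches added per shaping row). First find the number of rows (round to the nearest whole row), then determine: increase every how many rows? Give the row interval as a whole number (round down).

Increase every 3rd row.

Rows = 2.2 × 13.75 = 30.3 → 30 rows.
Stitches to add: 20 → 10 shaping rows (at 2 st each).
30 / 10 = 3.00 → every 3 rows.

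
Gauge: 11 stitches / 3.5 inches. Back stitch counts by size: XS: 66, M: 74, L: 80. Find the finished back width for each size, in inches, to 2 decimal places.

11/3.5 = 3.143 sts per in.
XS: 66 / 3.143 = 21.000 → 21.00 in.
M: 74 / 3.143 = 23.545 → 23.55 in.
L: 80 / 3.143 = 25.455 → 25.45 in.

XS 21.00 inches; M 23.55 inches; L 25.45 inches.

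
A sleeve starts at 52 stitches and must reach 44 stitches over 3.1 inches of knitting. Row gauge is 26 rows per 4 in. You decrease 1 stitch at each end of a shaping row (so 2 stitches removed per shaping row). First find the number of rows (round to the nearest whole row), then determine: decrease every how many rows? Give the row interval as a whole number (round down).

Rows = 3.1 × 6.5 = 20.2 → 20 rows.
Stitches to remove: 8 → 4 shaping rows (at 2 st each).
20 / 4 = 5.00 → every 5 rows.

Decrease every 5th row.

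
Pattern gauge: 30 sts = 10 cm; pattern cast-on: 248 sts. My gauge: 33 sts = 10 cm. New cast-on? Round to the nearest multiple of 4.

Cast on 272 stitches.

Scale factor = 33 / 30 = 1.100.
248 × 33 / 30 = 272.80 sts.
→ 272 sts.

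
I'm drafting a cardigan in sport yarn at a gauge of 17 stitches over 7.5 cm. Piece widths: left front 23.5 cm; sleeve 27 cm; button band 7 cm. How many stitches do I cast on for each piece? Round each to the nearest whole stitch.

Rate = 17/7.5 = 2.267 sts per cm.
left front: 23.5 × 2.267 = 53.27 → 53.
sleeve: 27 × 2.267 = 61.20 → 61.
button band: 7 × 2.267 = 15.87 → 16.

left front 53; sleeve 61; button band 16.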